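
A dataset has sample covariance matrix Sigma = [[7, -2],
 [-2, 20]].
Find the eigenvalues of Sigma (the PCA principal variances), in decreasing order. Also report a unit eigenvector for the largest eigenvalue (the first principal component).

Step 1 — characteristic polynomial of 2×2 Sigma:
  det(Sigma - λI) = λ² - trace · λ + det = 0.
  trace = 7 + 20 = 27, det = 7·20 - (-2)² = 136.
Step 2 — discriminant:
  Δ = trace² - 4·det = 729 - 544 = 185.
Step 3 — eigenvalues:
  λ = (trace ± √Δ)/2 = (27 ± 13.6015)/2,
  λ_1 = 20.3007,  λ_2 = 6.6993.

Step 4 — unit eigenvector for λ_1: solve (Sigma - λ_1 I)v = 0. First row:
  (7 - 20.3007)·v_x + (-2)·v_y = 0, i.e. (-13.3007)·v_x + (-2)·v_y = 0,
  so v ∝ (b, λ_1 - a) = (-2, 13.3007); multiply by -1 so the first entry is positive: u = (2, -13.3007).
  ||u|| = √((2)² + (-13.3007)²) = √(180.9096) ≈ 13.4503,
  v_1 = u/||u|| ≈ (0.1487, -0.9889) (||v_1|| = 1).

λ_1 = 20.3007,  λ_2 = 6.6993;  v_1 ≈ (0.1487, -0.9889)


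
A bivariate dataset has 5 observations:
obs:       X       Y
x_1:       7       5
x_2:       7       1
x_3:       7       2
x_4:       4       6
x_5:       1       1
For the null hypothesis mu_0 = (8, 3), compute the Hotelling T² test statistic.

Step 1 — sample mean vector:
  mean(X) = (7 + 7 + 7 + 4 + 1) / 5 = 26/5 = 5.2
  mean(Y) = (5 + 1 + 2 + 6 + 1) / 5 = 15/5 = 3
  x̄ = (5.2, 3),  deviation x̄ - mu_0 = (5.2, 3) - (8, 3) = (-2.8, 0).

Step 2 — sample covariance matrix, S[i,j] = (1/(n-1)) · Σ_k (x_{k,i} - mean_i) · (x_{k,j} - mean_j), divisor n-1 = 4:
  S[X,X] = ((1.8)·(1.8) + (1.8)·(1.8) + (1.8)·(1.8) + (-1.2)·(-1.2) + (-4.2)·(-4.2)) / 4 = 28.8/4 = 7.2
  S[X,Y] = ((1.8)·(2) + (1.8)·(-2) + (1.8)·(-1) + (-1.2)·(3) + (-4.2)·(-2)) / 4 = 3/4 = 0.75
  S[Y,Y] = ((2)·(2) + (-2)·(-2) + (-1)·(-1) + (3)·(3) + (-2)·(-2)) / 4 = 22/4 = 5.5
  S = [[7.2, 0.75],
 [0.75, 5.5]].

Step 3 — invert S. det(S) = 7.2·5.5 - (0.75)² = 39.0375.
  S^{-1} = (1/det) · [[d, -b], [-b, a]] = [[0.1409, -0.0192],
 [-0.0192, 0.1844]].

Step 4 — quadratic form (x̄ - mu_0)^T · S^{-1} · (x̄ - mu_0):
  S^{-1} · (x̄ - mu_0) = (-0.3945, 0.0538),
  (x̄ - mu_0)^T · [...] = (-2.8)·(-0.3945) + (0)·(0.0538) = 1.1046.

Step 5 — scale by n: T² = 5 · 1.1046 = 5.5229.

T² ≈ 5.5229


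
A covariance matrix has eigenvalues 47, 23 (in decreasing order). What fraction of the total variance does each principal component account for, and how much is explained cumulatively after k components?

Step 1 — total variance = trace(Sigma) = Σ λ_i = 47 + 23 = 70.

Step 2 — fraction explained by component i = λ_i / Σ λ:
  PC1: 47/70 = 0.6714
  PC2: 23/70 = 0.3286

Step 3 — cumulative fraction after k components = (λ_1 + ... + λ_k) / Σ λ:
  k = 1: 47/70 = 0.6714
  k = 2: (47 + 23)/70 = 70/70 = 1

Summary (fraction, with percent):

explained: PC1 0.6714 (67.14%), PC2 0.3286 (32.86%);  cumulative: 0.6714, 1


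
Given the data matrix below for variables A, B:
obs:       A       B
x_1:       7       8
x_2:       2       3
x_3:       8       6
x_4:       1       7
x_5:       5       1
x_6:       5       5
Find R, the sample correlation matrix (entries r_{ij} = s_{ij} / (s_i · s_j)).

Step 1 — column means:
  mean(A) = (7 + 2 + 8 + 1 + 5 + 5) / 6 = 28/6 = 4.6667
  mean(B) = (8 + 3 + 6 + 7 + 1 + 5) / 6 = 30/6 = 5

Step 2 — sample variances and covariances s[i,j] = (1/(n-1)) · Σ_k (x_{k,i} - mean_i) · (x_{k,j} - mean_j), with n-1 = 5:
  s[A,A] = ((2.3333)·(2.3333) + (-2.6667)·(-2.6667) + (3.3333)·(3.3333) + (-3.6667)·(-3.6667) + (0.3333)·(0.3333) + (0.3333)·(0.3333)) / 5 = 37.3333/5 = 7.4667
  s[A,B] = ((2.3333)·(3) + (-2.6667)·(-2) + (3.3333)·(1) + (-3.6667)·(2) + (0.3333)·(-4) + (0.3333)·(0)) / 5 = 7/5 = 1.4
  s[B,B] = ((3)·(3) + (-2)·(-2) + (1)·(1) + (2)·(2) + (-4)·(-4) + (0)·(0)) / 5 = 34/5 = 6.8
  Sample standard deviations s_i = √(s[i,i]):
  s(A) = √(7.4667) = 2.7325
  s(B) = √(6.8) = 2.6077

Step 3 — r_{ij} = s_{ij} / (s_i · s_j):
  r[A,A] = 1 (diagonal).
  r[A,B] = 1.4 / (2.7325 · 2.6077) = 1.4 / 7.1255 = 0.1965
  r[B,B] = 1 (diagonal).

R is symmetric with unit diagonal. Assembling:

R = [[1, 0.1965],
 [0.1965, 1]]


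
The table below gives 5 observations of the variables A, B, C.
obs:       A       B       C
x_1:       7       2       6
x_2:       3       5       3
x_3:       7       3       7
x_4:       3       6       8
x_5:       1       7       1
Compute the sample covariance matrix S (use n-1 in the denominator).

Step 1 — column means:
  mean(A) = (7 + 3 + 7 + 3 + 1) / 5 = 21/5 = 4.2
  mean(B) = (2 + 5 + 3 + 6 + 7) / 5 = 23/5 = 4.6
  mean(C) = (6 + 3 + 7 + 8 + 1) / 5 = 25/5 = 5

Step 2 — sample covariance S[i,j] = (1/(n-1)) · Σ_k (x_{k,i} - mean_i) · (x_{k,j} - mean_j), with n-1 = 4.
  S[A,A] = ((2.8)·(2.8) + (-1.2)·(-1.2) + (2.8)·(2.8) + (-1.2)·(-1.2) + (-3.2)·(-3.2)) / 4 = 28.8/4 = 7.2
  S[A,B] = ((2.8)·(-2.6) + (-1.2)·(0.4) + (2.8)·(-1.6) + (-1.2)·(1.4) + (-3.2)·(2.4)) / 4 = -21.6/4 = -5.4
  S[A,C] = ((2.8)·(1) + (-1.2)·(-2) + (2.8)·(2) + (-1.2)·(3) + (-3.2)·(-4)) / 4 = 20/4 = 5
  S[B,B] = ((-2.6)·(-2.6) + (0.4)·(0.4) + (-1.6)·(-1.6) + (1.4)·(1.4) + (2.4)·(2.4)) / 4 = 17.2/4 = 4.3
  S[B,C] = ((-2.6)·(1) + (0.4)·(-2) + (-1.6)·(2) + (1.4)·(3) + (2.4)·(-4)) / 4 = -12/4 = -3
  S[C,C] = ((1)·(1) + (-2)·(-2) + (2)·(2) + (3)·(3) + (-4)·(-4)) / 4 = 34/4 = 8.5

S is symmetric (S[j,i] = S[i,j]). Assembling:

S = [[7.2, -5.4, 5],
 [-5.4, 4.3, -3],
 [5, -3, 8.5]]


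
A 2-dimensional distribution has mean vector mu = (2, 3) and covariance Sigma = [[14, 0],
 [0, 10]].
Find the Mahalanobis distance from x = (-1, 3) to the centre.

Step 1 — centre the observation: (x - mu) = (-3, 0).

Step 2 — invert Sigma. det(Sigma) = 14·10 - (0)² = 140.
  Sigma^{-1} = (1/det) · [[d, -b], [-b, a]] = [[0.0714, 0],
 [0, 0.1]].

Step 3 — form the quadratic (x - mu)^T · Sigma^{-1} · (x - mu):
  Sigma^{-1} · (x - mu) = (-0.2143, 0).
  (x - mu)^T · [Sigma^{-1} · (x - mu)] = (-3)·(-0.2143) + (0)·(0) = 0.6429.

Step 4 — take square root: d = √(0.6429) ≈ 0.8018.

d(x, mu) = √(0.6429) ≈ 0.8018


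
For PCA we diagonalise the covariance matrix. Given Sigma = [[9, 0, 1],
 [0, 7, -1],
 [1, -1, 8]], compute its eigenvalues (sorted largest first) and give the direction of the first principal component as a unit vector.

Step 1 — characteristic polynomial p(λ) = det(λI - Sigma) = λ³ - tr·λ² + c_1·λ - det, where tr = trace, c_1 = sum of the principal 2×2 minors, det = det(Sigma):
  tr = 9 + 7 + 8 = 24,
  c_1 = (9·7 - (0)²) + (9·8 - (1)²) + (7·8 - (-1)²) = 63 + 71 + 55 = 189,
  det = 9·(7·8 - (-1)²) - (0)·((0)·8 - (-1)·(1)) + (1)·((0)·(-1) - 7·(1)) = 9·(55) - (0)·(1) + (1)·(-7) = 488.
  So p(λ) = λ³ - 24λ² + 189λ - 488.
Step 2 — look for an integer root (rational root theorem: any rational root is an integer divisor of 488). Testing λ = 8:
  p(8) = 512 - 1536 + 1512 - 488 = 0  ✓
  Dividing out (λ - 8): p(λ) = (λ - 8)(λ² - 16λ + 61).
Step 3 — remaining eigenvalues from the quadratic λ² - 16λ + 61 = 0:
  Δ = 16² - 4·61 = 256 - 244 = 12,  λ = (16 ± √12)/2 = (16 ± 3.4641)/2 ≈ 9.7321 or 6.2679.
  Sorted: λ_1 = 9.7321,  λ_2 = 8,  λ_3 = 6.2679  (check: sum = 24 = tr ✓).

Step 4 — unit eigenvector for λ_1 ≈ 9.7321: v spans the null space of (Sigma - λ_1 I), whose rows are
  r_1 = (-0.7321, 0, 1),  r_2 = (0, -2.7321, -1),  r_3 = (1, -1, -1.7321).
  v is orthogonal to every row, so take v ∝ r_1 × r_2 = ((0)·(-1) - (1)·(-2.7321), (1)·(0) - (-0.7321)·(-1), (-0.7321)·(-2.7321) - (0)·(0)) ≈ (2.7321, -0.7321, 2).
  Let u = (2.7321, -0.7321, 2).
  ||u|| = √((2.7321)² + (-0.7321)² + (2)²) = √(12) ≈ 3.4641,  v_1 = u/||u|| ≈ (0.7887, -0.2113, 0.5774) (||v_1|| = 1).

λ_1 = 9.7321,  λ_2 = 8,  λ_3 = 6.2679;  v_1 ≈ (0.7887, -0.2113, 0.5774)


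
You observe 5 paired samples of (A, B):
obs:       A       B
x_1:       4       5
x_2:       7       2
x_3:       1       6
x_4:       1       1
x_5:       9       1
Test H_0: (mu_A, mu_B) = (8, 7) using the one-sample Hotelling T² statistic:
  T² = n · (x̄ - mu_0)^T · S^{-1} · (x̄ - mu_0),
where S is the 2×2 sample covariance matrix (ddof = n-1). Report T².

Step 1 — sample mean vector:
  mean(A) = (4 + 7 + 1 + 1 + 9) / 5 = 22/5 = 4.4
  mean(B) = (5 + 2 + 6 + 1 + 1) / 5 = 15/5 = 3
  x̄ = (4.4, 3),  deviation x̄ - mu_0 = (4.4, 3) - (8, 7) = (-3.6, -4).

Step 2 — sample covariance matrix, S[i,j] = (1/(n-1)) · Σ_k (x_{k,i} - mean_i) · (x_{k,j} - mean_j), divisor n-1 = 4:
  S[A,A] = ((-0.4)·(-0.4) + (2.6)·(2.6) + (-3.4)·(-3.4) + (-3.4)·(-3.4) + (4.6)·(4.6)) / 4 = 51.2/4 = 12.8
  S[A,B] = ((-0.4)·(2) + (2.6)·(-1) + (-3.4)·(3) + (-3.4)·(-2) + (4.6)·(-2)) / 4 = -16/4 = -4
  S[B,B] = ((2)·(2) + (-1)·(-1) + (3)·(3) + (-2)·(-2) + (-2)·(-2)) / 4 = 22/4 = 5.5
  S = [[12.8, -4],
 [-4, 5.5]].

Step 3 — invert S. det(S) = 12.8·5.5 - (-4)² = 54.4.
  S^{-1} = (1/det) · [[d, -b], [-b, a]] = [[0.1011, 0.0735],
 [0.0735, 0.2353]].

Step 4 — quadratic form (x̄ - mu_0)^T · S^{-1} · (x̄ - mu_0):
  S^{-1} · (x̄ - mu_0) = (-0.6581, -1.2059),
  (x̄ - mu_0)^T · [...] = (-3.6)·(-0.6581) + (-4)·(-1.2059) = 7.1926.

Step 5 — scale by n: T² = 5 · 7.1926 = 35.9632.

T² ≈ 35.9632


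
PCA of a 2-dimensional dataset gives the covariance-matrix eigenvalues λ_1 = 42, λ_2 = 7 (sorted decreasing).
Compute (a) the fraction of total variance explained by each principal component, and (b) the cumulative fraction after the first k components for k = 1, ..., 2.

Step 1 — total variance = trace(Sigma) = Σ λ_i = 42 + 7 = 49.

Step 2 — fraction explained by component i = λ_i / Σ λ:
  PC1: 42/49 = 0.8571
  PC2: 7/49 = 0.1429

Step 3 — cumulative fraction after k components = (λ_1 + ... + λ_k) / Σ λ:
  k = 1: 42/49 = 0.8571
  k = 2: (42 + 7)/49 = 49/49 = 1

Summary (fraction, with percent):

explained: PC1 0.8571 (85.71%), PC2 0.1429 (14.29%);  cumulative: 0.8571, 1


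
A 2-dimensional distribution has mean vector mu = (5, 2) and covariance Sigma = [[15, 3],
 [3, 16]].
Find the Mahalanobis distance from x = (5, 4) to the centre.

Step 1 — centre the observation: (x - mu) = (0, 2).

Step 2 — invert Sigma. det(Sigma) = 15·16 - (3)² = 231.
  Sigma^{-1} = (1/det) · [[d, -b], [-b, a]] = [[0.0693, -0.013],
 [-0.013, 0.0649]].

Step 3 — form the quadratic (x - mu)^T · Sigma^{-1} · (x - mu):
  Sigma^{-1} · (x - mu) = (-0.026, 0.1299).
  (x - mu)^T · [Sigma^{-1} · (x - mu)] = (0)·(-0.026) + (2)·(0.1299) = 0.2597.

Step 4 — take square root: d = √(0.2597) ≈ 0.5096.

d(x, mu) = √(0.2597) ≈ 0.5096


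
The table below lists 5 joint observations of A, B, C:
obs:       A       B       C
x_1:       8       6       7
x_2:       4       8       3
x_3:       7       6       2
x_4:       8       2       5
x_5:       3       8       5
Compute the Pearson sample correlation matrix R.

Step 1 — column means:
  mean(A) = (8 + 4 + 7 + 8 + 3) / 5 = 30/5 = 6
  mean(B) = (6 + 8 + 6 + 2 + 8) / 5 = 30/5 = 6
  mean(C) = (7 + 3 + 2 + 5 + 5) / 5 = 22/5 = 4.4

Step 2 — sample variances and covariances s[i,j] = (1/(n-1)) · Σ_k (x_{k,i} - mean_i) · (x_{k,j} - mean_j), with n-1 = 4:
  s[A,A] = ((2)·(2) + (-2)·(-2) + (1)·(1) + (2)·(2) + (-3)·(-3)) / 4 = 22/4 = 5.5
  s[A,B] = ((2)·(0) + (-2)·(2) + (1)·(0) + (2)·(-4) + (-3)·(2)) / 4 = -18/4 = -4.5
  s[A,C] = ((2)·(2.6) + (-2)·(-1.4) + (1)·(-2.4) + (2)·(0.6) + (-3)·(0.6)) / 4 = 5/4 = 1.25
  s[B,B] = ((0)·(0) + (2)·(2) + (0)·(0) + (-4)·(-4) + (2)·(2)) / 4 = 24/4 = 6
  s[B,C] = ((0)·(2.6) + (2)·(-1.4) + (0)·(-2.4) + (-4)·(0.6) + (2)·(0.6)) / 4 = -4/4 = -1
  s[C,C] = ((2.6)·(2.6) + (-1.4)·(-1.4) + (-2.4)·(-2.4) + (0.6)·(0.6) + (0.6)·(0.6)) / 4 = 15.2/4 = 3.8
  Sample standard deviations s_i = √(s[i,i]):
  s(A) = √(5.5) = 2.3452
  s(B) = √(6) = 2.4495
  s(C) = √(3.8) = 1.9494

Step 3 — r_{ij} = s_{ij} / (s_i · s_j):
  r[A,A] = 1 (diagonal).
  r[A,B] = -4.5 / (2.3452 · 2.4495) = -4.5 / 5.7446 = -0.7833
  r[A,C] = 1.25 / (2.3452 · 1.9494) = 1.25 / 4.5717 = 0.2734
  r[B,B] = 1 (diagonal).
  r[B,C] = -1 / (2.4495 · 1.9494) = -1 / 4.7749 = -0.2094
  r[C,C] = 1 (diagonal).

R is symmetric with unit diagonal. Assembling:

R = [[1, -0.7833, 0.2734],
 [-0.7833, 1, -0.2094],
 [0.2734, -0.2094, 1]]


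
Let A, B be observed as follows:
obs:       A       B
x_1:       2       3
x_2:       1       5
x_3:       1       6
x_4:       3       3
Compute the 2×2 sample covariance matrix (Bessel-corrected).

Step 1 — column means:
  mean(A) = (2 + 1 + 1 + 3) / 4 = 7/4 = 1.75
  mean(B) = (3 + 5 + 6 + 3) / 4 = 17/4 = 4.25

Step 2 — sample covariance S[i,j] = (1/(n-1)) · Σ_k (x_{k,i} - mean_i) · (x_{k,j} - mean_j), with n-1 = 3.
  S[A,A] = ((0.25)·(0.25) + (-0.75)·(-0.75) + (-0.75)·(-0.75) + (1.25)·(1.25)) / 3 = 2.75/3 = 0.9167
  S[A,B] = ((0.25)·(-1.25) + (-0.75)·(0.75) + (-0.75)·(1.75) + (1.25)·(-1.25)) / 3 = -3.75/3 = -1.25
  S[B,B] = ((-1.25)·(-1.25) + (0.75)·(0.75) + (1.75)·(1.75) + (-1.25)·(-1.25)) / 3 = 6.75/3 = 2.25

S is symmetric (S[j,i] = S[i,j]). Assembling:

S = [[0.9167, -1.25],
 [-1.25, 2.25]]


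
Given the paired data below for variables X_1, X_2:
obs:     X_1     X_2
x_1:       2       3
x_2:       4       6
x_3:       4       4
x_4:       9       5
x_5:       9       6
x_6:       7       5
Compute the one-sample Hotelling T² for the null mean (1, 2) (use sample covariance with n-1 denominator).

Step 1 — sample mean vector:
  mean(X_1) = (2 + 4 + 4 + 9 + 9 + 7) / 6 = 35/6 = 5.8333
  mean(X_2) = (3 + 6 + 4 + 5 + 6 + 5) / 6 = 29/6 = 4.8333
  x̄ = (5.8333, 4.8333),  deviation x̄ - mu_0 = (5.8333, 4.8333) - (1, 2) = (4.8333, 2.8333).

Step 2 — sample covariance matrix, S[i,j] = (1/(n-1)) · Σ_k (x_{k,i} - mean_i) · (x_{k,j} - mean_j), divisor n-1 = 5:
  S[X_1,X_1] = ((-3.8333)·(-3.8333) + (-1.8333)·(-1.8333) + (-1.8333)·(-1.8333) + (3.1667)·(3.1667) + (3.1667)·(3.1667) + (1.1667)·(1.1667)) / 5 = 42.8333/5 = 8.5667
  S[X_1,X_2] = ((-3.8333)·(-1.8333) + (-1.8333)·(1.1667) + (-1.8333)·(-0.8333) + (3.1667)·(0.1667) + (3.1667)·(1.1667) + (1.1667)·(0.1667)) / 5 = 10.8333/5 = 2.1667
  S[X_2,X_2] = ((-1.8333)·(-1.8333) + (1.1667)·(1.1667) + (-0.8333)·(-0.8333) + (0.1667)·(0.1667) + (1.1667)·(1.1667) + (0.1667)·(0.1667)) / 5 = 6.8333/5 = 1.3667
  S = [[8.5667, 2.1667],
 [2.1667, 1.3667]].

Step 3 — invert S. det(S) = 8.5667·1.3667 - (2.1667)² = 7.0133.
  S^{-1} = (1/det) · [[d, -b], [-b, a]] = [[0.1949, -0.3089],
 [-0.3089, 1.2215]].

Step 4 — quadratic form (x̄ - mu_0)^T · S^{-1} · (x̄ - mu_0):
  S^{-1} · (x̄ - mu_0) = (0.0665, 1.9677),
  (x̄ - mu_0)^T · [...] = (4.8333)·(0.0665) + (2.8333)·(1.9677) = 5.8967.

Step 5 — scale by n: T² = 6 · 5.8967 = 35.3802.

T² ≈ 35.3802


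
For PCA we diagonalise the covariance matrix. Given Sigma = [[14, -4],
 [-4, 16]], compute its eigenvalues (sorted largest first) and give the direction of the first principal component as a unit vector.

Step 1 — characteristic polynomial of 2×2 Sigma:
  det(Sigma - λI) = λ² - trace · λ + det = 0.
  trace = 14 + 16 = 30, det = 14·16 - (-4)² = 208.
Step 2 — discriminant:
  Δ = trace² - 4·det = 900 - 832 = 68.
Step 3 — eigenvalues:
  λ = (trace ± √Δ)/2 = (30 ± 8.2462)/2,
  λ_1 = 19.1231,  λ_2 = 10.8769.

Step 4 — unit eigenvector for λ_1: solve (Sigma - λ_1 I)v = 0. First row:
  (14 - 19.1231)·v_x + (-4)·v_y = 0, i.e. (-5.1231)·v_x + (-4)·v_y = 0,
  so v ∝ (b, λ_1 - a) = (-4, 5.1231); multiply by -1 so the first entry is positive: u = (4, -5.1231).
  ||u|| = √((4)² + (-5.1231)²) = √(42.2462) ≈ 6.4997,
  v_1 = u/||u|| ≈ (0.6154, -0.7882) (||v_1|| = 1).

λ_1 = 19.1231,  λ_2 = 10.8769;  v_1 ≈ (0.6154, -0.7882)


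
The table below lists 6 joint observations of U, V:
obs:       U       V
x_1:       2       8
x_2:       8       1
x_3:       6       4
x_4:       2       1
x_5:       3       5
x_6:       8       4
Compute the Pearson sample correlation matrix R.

Step 1 — column means:
  mean(U) = (2 + 8 + 6 + 2 + 3 + 8) / 6 = 29/6 = 4.8333
  mean(V) = (8 + 1 + 4 + 1 + 5 + 4) / 6 = 23/6 = 3.8333

Step 2 — sample variances and covariances s[i,j] = (1/(n-1)) · Σ_k (x_{k,i} - mean_i) · (x_{k,j} - mean_j), with n-1 = 5:
  s[U,U] = ((-2.8333)·(-2.8333) + (3.1667)·(3.1667) + (1.1667)·(1.1667) + (-2.8333)·(-2.8333) + (-1.8333)·(-1.8333) + (3.1667)·(3.1667)) / 5 = 40.8333/5 = 8.1667
  s[U,V] = ((-2.8333)·(4.1667) + (3.1667)·(-2.8333) + (1.1667)·(0.1667) + (-2.8333)·(-2.8333) + (-1.8333)·(1.1667) + (3.1667)·(0.1667)) / 5 = -14.1667/5 = -2.8333
  s[V,V] = ((4.1667)·(4.1667) + (-2.8333)·(-2.8333) + (0.1667)·(0.1667) + (-2.8333)·(-2.8333) + (1.1667)·(1.1667) + (0.1667)·(0.1667)) / 5 = 34.8333/5 = 6.9667
  Sample standard deviations s_i = √(s[i,i]):
  s(U) = √(8.1667) = 2.8577
  s(V) = √(6.9667) = 2.6394

Step 3 — r_{ij} = s_{ij} / (s_i · s_j):
  r[U,U] = 1 (diagonal).
  r[U,V] = -2.8333 / (2.8577 · 2.6394) = -2.8333 / 7.5428 = -0.3756
  r[V,V] = 1 (diagonal).

R is symmetric with unit diagonal. Assembling:

R = [[1, -0.3756],
 [-0.3756, 1]]


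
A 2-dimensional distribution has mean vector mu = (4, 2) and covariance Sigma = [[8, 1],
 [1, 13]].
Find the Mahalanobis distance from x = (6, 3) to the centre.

Step 1 — centre the observation: (x - mu) = (2, 1).

Step 2 — invert Sigma. det(Sigma) = 8·13 - (1)² = 103.
  Sigma^{-1} = (1/det) · [[d, -b], [-b, a]] = [[0.1262, -0.0097],
 [-0.0097, 0.0777]].

Step 3 — form the quadratic (x - mu)^T · Sigma^{-1} · (x - mu):
  Sigma^{-1} · (x - mu) = (0.2427, 0.0583).
  (x - mu)^T · [Sigma^{-1} · (x - mu)] = (2)·(0.2427) + (1)·(0.0583) = 0.5437.

Step 4 — take square root: d = √(0.5437) ≈ 0.7374.

d(x, mu) = √(0.5437) ≈ 0.7374


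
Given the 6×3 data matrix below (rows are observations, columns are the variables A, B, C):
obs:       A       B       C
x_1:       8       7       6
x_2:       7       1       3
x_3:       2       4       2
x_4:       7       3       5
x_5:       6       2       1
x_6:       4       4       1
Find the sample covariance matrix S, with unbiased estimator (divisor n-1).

Step 1 — column means:
  mean(A) = (8 + 7 + 2 + 7 + 6 + 4) / 6 = 34/6 = 5.6667
  mean(B) = (7 + 1 + 4 + 3 + 2 + 4) / 6 = 21/6 = 3.5
  mean(C) = (6 + 3 + 2 + 5 + 1 + 1) / 6 = 18/6 = 3

Step 2 — sample covariance S[i,j] = (1/(n-1)) · Σ_k (x_{k,i} - mean_i) · (x_{k,j} - mean_j), with n-1 = 5.
  S[A,A] = ((2.3333)·(2.3333) + (1.3333)·(1.3333) + (-3.6667)·(-3.6667) + (1.3333)·(1.3333) + (0.3333)·(0.3333) + (-1.6667)·(-1.6667)) / 5 = 25.3333/5 = 5.0667
  S[A,B] = ((2.3333)·(3.5) + (1.3333)·(-2.5) + (-3.6667)·(0.5) + (1.3333)·(-0.5) + (0.3333)·(-1.5) + (-1.6667)·(0.5)) / 5 = 1/5 = 0.2
  S[A,C] = ((2.3333)·(3) + (1.3333)·(0) + (-3.6667)·(-1) + (1.3333)·(2) + (0.3333)·(-2) + (-1.6667)·(-2)) / 5 = 16/5 = 3.2
  S[B,B] = ((3.5)·(3.5) + (-2.5)·(-2.5) + (0.5)·(0.5) + (-0.5)·(-0.5) + (-1.5)·(-1.5) + (0.5)·(0.5)) / 5 = 21.5/5 = 4.3
  S[B,C] = ((3.5)·(3) + (-2.5)·(0) + (0.5)·(-1) + (-0.5)·(2) + (-1.5)·(-2) + (0.5)·(-2)) / 5 = 11/5 = 2.2
  S[C,C] = ((3)·(3) + (0)·(0) + (-1)·(-1) + (2)·(2) + (-2)·(-2) + (-2)·(-2)) / 5 = 22/5 = 4.4

S is symmetric (S[j,i] = S[i,j]). Assembling:

S = [[5.0667, 0.2, 3.2],
 [0.2, 4.3, 2.2],
 [3.2, 2.2, 4.4]]


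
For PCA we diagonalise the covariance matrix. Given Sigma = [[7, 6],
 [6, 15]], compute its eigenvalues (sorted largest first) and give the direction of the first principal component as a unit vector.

Step 1 — characteristic polynomial of 2×2 Sigma:
  det(Sigma - λI) = λ² - trace · λ + det = 0.
  trace = 7 + 15 = 22, det = 7·15 - (6)² = 69.
Step 2 — discriminant:
  Δ = trace² - 4·det = 484 - 276 = 208.
Step 3 — eigenvalues:
  λ = (trace ± √Δ)/2 = (22 ± 14.4222)/2,
  λ_1 = 18.2111,  λ_2 = 3.7889.

Step 4 — unit eigenvector for λ_1: solve (Sigma - λ_1 I)v = 0. First row:
  (7 - 18.2111)·v_x + (6)·v_y = 0, i.e. (-11.2111)·v_x + (6)·v_y = 0,
  so v ∝ (b, λ_1 - a) = (6, 11.2111) = u.
  ||u|| = √((6)² + (11.2111)²) = √(161.6888) ≈ 12.7157,
  v_1 = u/||u|| ≈ (0.4719, 0.8817) (||v_1|| = 1).

λ_1 = 18.2111,  λ_2 = 3.7889;  v_1 ≈ (0.4719, 0.8817)


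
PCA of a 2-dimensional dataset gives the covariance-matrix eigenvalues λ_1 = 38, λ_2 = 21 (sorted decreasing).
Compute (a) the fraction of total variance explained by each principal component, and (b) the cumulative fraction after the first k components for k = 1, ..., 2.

Step 1 — total variance = trace(Sigma) = Σ λ_i = 38 + 21 = 59.

Step 2 — fraction explained by component i = λ_i / Σ λ:
  PC1: 38/59 = 0.6441
  PC2: 21/59 = 0.3559

Step 3 — cumulative fraction after k components = (λ_1 + ... + λ_k) / Σ λ:
  k = 1: 38/59 = 0.6441
  k = 2: (38 + 21)/59 = 59/59 = 1

Summary (fraction, with percent):

explained: PC1 0.6441 (64.41%), PC2 0.3559 (35.59%);  cumulative: 0.6441, 1


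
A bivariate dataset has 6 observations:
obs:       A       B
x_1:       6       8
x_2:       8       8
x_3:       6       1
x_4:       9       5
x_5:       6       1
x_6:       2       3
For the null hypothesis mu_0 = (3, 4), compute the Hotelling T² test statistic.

Step 1 — sample mean vector:
  mean(A) = (6 + 8 + 6 + 9 + 6 + 2) / 6 = 37/6 = 6.1667
  mean(B) = (8 + 8 + 1 + 5 + 1 + 3) / 6 = 26/6 = 4.3333
  x̄ = (6.1667, 4.3333),  deviation x̄ - mu_0 = (6.1667, 4.3333) - (3, 4) = (3.1667, 0.3333).

Step 2 — sample covariance matrix, S[i,j] = (1/(n-1)) · Σ_k (x_{k,i} - mean_i) · (x_{k,j} - mean_j), divisor n-1 = 5:
  S[A,A] = ((-0.1667)·(-0.1667) + (1.8333)·(1.8333) + (-0.1667)·(-0.1667) + (2.8333)·(2.8333) + (-0.1667)·(-0.1667) + (-4.1667)·(-4.1667)) / 5 = 28.8333/5 = 5.7667
  S[A,B] = ((-0.1667)·(3.6667) + (1.8333)·(3.6667) + (-0.1667)·(-3.3333) + (2.8333)·(0.6667) + (-0.1667)·(-3.3333) + (-4.1667)·(-1.3333)) / 5 = 14.6667/5 = 2.9333
  S[B,B] = ((3.6667)·(3.6667) + (3.6667)·(3.6667) + (-3.3333)·(-3.3333) + (0.6667)·(0.6667) + (-3.3333)·(-3.3333) + (-1.3333)·(-1.3333)) / 5 = 51.3333/5 = 10.2667
  S = [[5.7667, 2.9333],
 [2.9333, 10.2667]].

Step 3 — invert S. det(S) = 5.7667·10.2667 - (2.9333)² = 50.6.
  S^{-1} = (1/det) · [[d, -b], [-b, a]] = [[0.2029, -0.058],
 [-0.058, 0.114]].

Step 4 — quadratic form (x̄ - mu_0)^T · S^{-1} · (x̄ - mu_0):
  S^{-1} · (x̄ - mu_0) = (0.6232, -0.1456),
  (x̄ - mu_0)^T · [...] = (3.1667)·(0.6232) + (0.3333)·(-0.1456) = 1.9249.

Step 5 — scale by n: T² = 6 · 1.9249 = 11.5494.

T² ≈ 11.5494


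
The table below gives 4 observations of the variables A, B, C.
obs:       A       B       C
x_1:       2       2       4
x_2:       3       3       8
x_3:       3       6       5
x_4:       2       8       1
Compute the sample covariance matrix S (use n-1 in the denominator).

Step 1 — column means:
  mean(A) = (2 + 3 + 3 + 2) / 4 = 10/4 = 2.5
  mean(B) = (2 + 3 + 6 + 8) / 4 = 19/4 = 4.75
  mean(C) = (4 + 8 + 5 + 1) / 4 = 18/4 = 4.5

Step 2 — sample covariance S[i,j] = (1/(n-1)) · Σ_k (x_{k,i} - mean_i) · (x_{k,j} - mean_j), with n-1 = 3.
  S[A,A] = ((-0.5)·(-0.5) + (0.5)·(0.5) + (0.5)·(0.5) + (-0.5)·(-0.5)) / 3 = 1/3 = 0.3333
  S[A,B] = ((-0.5)·(-2.75) + (0.5)·(-1.75) + (0.5)·(1.25) + (-0.5)·(3.25)) / 3 = -0.5/3 = -0.1667
  S[A,C] = ((-0.5)·(-0.5) + (0.5)·(3.5) + (0.5)·(0.5) + (-0.5)·(-3.5)) / 3 = 4/3 = 1.3333
  S[B,B] = ((-2.75)·(-2.75) + (-1.75)·(-1.75) + (1.25)·(1.25) + (3.25)·(3.25)) / 3 = 22.75/3 = 7.5833
  S[B,C] = ((-2.75)·(-0.5) + (-1.75)·(3.5) + (1.25)·(0.5) + (3.25)·(-3.5)) / 3 = -15.5/3 = -5.1667
  S[C,C] = ((-0.5)·(-0.5) + (3.5)·(3.5) + (0.5)·(0.5) + (-3.5)·(-3.5)) / 3 = 25/3 = 8.3333

S is symmetric (S[j,i] = S[i,j]). Assembling:

S = [[0.3333, -0.1667, 1.3333],
 [-0.1667, 7.5833, -5.1667],
 [1.3333, -5.1667, 8.3333]]


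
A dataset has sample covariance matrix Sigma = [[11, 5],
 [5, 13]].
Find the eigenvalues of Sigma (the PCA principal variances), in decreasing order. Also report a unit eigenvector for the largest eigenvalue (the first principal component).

Step 1 — characteristic polynomial of 2×2 Sigma:
  det(Sigma - λI) = λ² - trace · λ + det = 0.
  trace = 11 + 13 = 24, det = 11·13 - (5)² = 118.
Step 2 — discriminant:
  Δ = trace² - 4·det = 576 - 472 = 104.
Step 3 — eigenvalues:
  λ = (trace ± √Δ)/2 = (24 ± 10.198)/2,
  λ_1 = 17.099,  λ_2 = 6.901.

Step 4 — unit eigenvector for λ_1: solve (Sigma - λ_1 I)v = 0. First row:
  (11 - 17.099)·v_x + (5)·v_y = 0, i.e. (-6.099)·v_x + (5)·v_y = 0,
  so v ∝ (b, λ_1 - a) = (5, 6.099) = u.
  ||u|| = √((5)² + (6.099)²) = √(62.198) ≈ 7.8866,
  v_1 = u/||u|| ≈ (0.634, 0.7733) (||v_1|| = 1).

λ_1 = 17.099,  λ_2 = 6.901;  v_1 ≈ (0.634, 0.7733)


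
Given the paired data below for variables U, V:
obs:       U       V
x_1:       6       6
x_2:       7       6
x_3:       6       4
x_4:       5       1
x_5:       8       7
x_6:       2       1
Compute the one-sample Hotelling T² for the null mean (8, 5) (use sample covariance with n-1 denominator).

Step 1 — sample mean vector:
  mean(U) = (6 + 7 + 6 + 5 + 8 + 2) / 6 = 34/6 = 5.6667
  mean(V) = (6 + 6 + 4 + 1 + 7 + 1) / 6 = 25/6 = 4.1667
  x̄ = (5.6667, 4.1667),  deviation x̄ - mu_0 = (5.6667, 4.1667) - (8, 5) = (-2.3333, -0.8333).

Step 2 — sample covariance matrix, S[i,j] = (1/(n-1)) · Σ_k (x_{k,i} - mean_i) · (x_{k,j} - mean_j), divisor n-1 = 5:
  S[U,U] = ((0.3333)·(0.3333) + (1.3333)·(1.3333) + (0.3333)·(0.3333) + (-0.6667)·(-0.6667) + (2.3333)·(2.3333) + (-3.6667)·(-3.6667)) / 5 = 21.3333/5 = 4.2667
  S[U,V] = ((0.3333)·(1.8333) + (1.3333)·(1.8333) + (0.3333)·(-0.1667) + (-0.6667)·(-3.1667) + (2.3333)·(2.8333) + (-3.6667)·(-3.1667)) / 5 = 23.3333/5 = 4.6667
  S[V,V] = ((1.8333)·(1.8333) + (1.8333)·(1.8333) + (-0.1667)·(-0.1667) + (-3.1667)·(-3.1667) + (2.8333)·(2.8333) + (-3.1667)·(-3.1667)) / 5 = 34.8333/5 = 6.9667
  S = [[4.2667, 4.6667],
 [4.6667, 6.9667]].

Step 3 — invert S. det(S) = 4.2667·6.9667 - (4.6667)² = 7.9467.
  S^{-1} = (1/det) · [[d, -b], [-b, a]] = [[0.8767, -0.5872],
 [-0.5872, 0.5369]].

Step 4 — quadratic form (x̄ - mu_0)^T · S^{-1} · (x̄ - mu_0):
  S^{-1} · (x̄ - mu_0) = (-1.5562, 0.9228),
  (x̄ - mu_0)^T · [...] = (-2.3333)·(-1.5562) + (-0.8333)·(0.9228) = 2.8621.

Step 5 — scale by n: T² = 6 · 2.8621 = 17.1728.

T² ≈ 17.1728


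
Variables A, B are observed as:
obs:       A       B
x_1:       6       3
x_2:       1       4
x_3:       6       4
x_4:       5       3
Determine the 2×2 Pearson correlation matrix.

Step 1 — column means:
  mean(A) = (6 + 1 + 6 + 5) / 4 = 18/4 = 4.5
  mean(B) = (3 + 4 + 4 + 3) / 4 = 14/4 = 3.5

Step 2 — sample variances and covariances s[i,j] = (1/(n-1)) · Σ_k (x_{k,i} - mean_i) · (x_{k,j} - mean_j), with n-1 = 3:
  s[A,A] = ((1.5)·(1.5) + (-3.5)·(-3.5) + (1.5)·(1.5) + (0.5)·(0.5)) / 3 = 17/3 = 5.6667
  s[A,B] = ((1.5)·(-0.5) + (-3.5)·(0.5) + (1.5)·(0.5) + (0.5)·(-0.5)) / 3 = -2/3 = -0.6667
  s[B,B] = ((-0.5)·(-0.5) + (0.5)·(0.5) + (0.5)·(0.5) + (-0.5)·(-0.5)) / 3 = 1/3 = 0.3333
  Sample standard deviations s_i = √(s[i,i]):
  s(A) = √(5.6667) = 2.3805
  s(B) = √(0.3333) = 0.5774

Step 3 — r_{ij} = s_{ij} / (s_i · s_j):
  r[A,A] = 1 (diagonal).
  r[A,B] = -0.6667 / (2.3805 · 0.5774) = -0.6667 / 1.3744 = -0.4851
  r[B,B] = 1 (diagonal).

R is symmetric with unit diagonal. Assembling:

R = [[1, -0.4851],
 [-0.4851, 1]]


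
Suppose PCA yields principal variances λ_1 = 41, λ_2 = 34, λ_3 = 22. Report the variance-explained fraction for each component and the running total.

Step 1 — total variance = trace(Sigma) = Σ λ_i = 41 + 34 + 22 = 97.

Step 2 — fraction explained by component i = λ_i / Σ λ:
  PC1: 41/97 = 0.4227
  PC2: 34/97 = 0.3505
  PC3: 22/97 = 0.2268

Step 3 — cumulative fraction after k components = (λ_1 + ... + λ_k) / Σ λ:
  k = 1: 41/97 = 0.4227
  k = 2: (41 + 34)/97 = 75/97 = 0.7732
  k = 3: (41 + 34 + 22)/97 = 97/97 = 1

Summary (fraction, with percent):

explained: PC1 0.4227 (42.27%), PC2 0.3505 (35.05%), PC3 0.2268 (22.68%);  cumulative: 0.4227, 0.7732, 1


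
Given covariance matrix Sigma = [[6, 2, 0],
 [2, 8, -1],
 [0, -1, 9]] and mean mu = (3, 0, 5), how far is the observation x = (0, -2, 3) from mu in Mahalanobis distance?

Step 1 — centre the observation: (x - mu) = (-3, -2, -2).

Step 2 — invert Sigma (cofactor / det for 3×3, or solve directly):
  Sigma^{-1} = [[0.1821, -0.0462, -0.0051],
 [-0.0462, 0.1385, 0.0154],
 [-0.0051, 0.0154, 0.1128]].

Step 3 — form the quadratic (x - mu)^T · Sigma^{-1} · (x - mu):
  Sigma^{-1} · (x - mu) = (-0.4436, -0.1692, -0.241).
  (x - mu)^T · [Sigma^{-1} · (x - mu)] = (-3)·(-0.4436) + (-2)·(-0.1692) + (-2)·(-0.241) = 2.1513.

Step 4 — take square root: d = √(2.1513) ≈ 1.4667.

d(x, mu) = √(2.1513) ≈ 1.4667


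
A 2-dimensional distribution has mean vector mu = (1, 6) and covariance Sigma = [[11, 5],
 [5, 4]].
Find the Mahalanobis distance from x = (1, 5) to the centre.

Step 1 — centre the observation: (x - mu) = (0, -1).

Step 2 — invert Sigma. det(Sigma) = 11·4 - (5)² = 19.
  Sigma^{-1} = (1/det) · [[d, -b], [-b, a]] = [[0.2105, -0.2632],
 [-0.2632, 0.5789]].

Step 3 — form the quadratic (x - mu)^T · Sigma^{-1} · (x - mu):
  Sigma^{-1} · (x - mu) = (0.2632, -0.5789).
  (x - mu)^T · [Sigma^{-1} · (x - mu)] = (0)·(0.2632) + (-1)·(-0.5789) = 0.5789.

Step 4 — take square root: d = √(0.5789) ≈ 0.7609.

d(x, mu) = √(0.5789) ≈ 0.7609


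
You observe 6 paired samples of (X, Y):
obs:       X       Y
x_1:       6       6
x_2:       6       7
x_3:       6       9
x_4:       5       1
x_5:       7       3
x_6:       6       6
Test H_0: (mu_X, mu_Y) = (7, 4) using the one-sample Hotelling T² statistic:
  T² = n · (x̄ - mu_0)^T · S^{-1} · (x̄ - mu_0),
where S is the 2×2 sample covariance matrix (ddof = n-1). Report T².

Step 1 — sample mean vector:
  mean(X) = (6 + 6 + 6 + 5 + 7 + 6) / 6 = 36/6 = 6
  mean(Y) = (6 + 7 + 9 + 1 + 3 + 6) / 6 = 32/6 = 5.3333
  x̄ = (6, 5.3333),  deviation x̄ - mu_0 = (6, 5.3333) - (7, 4) = (-1, 1.3333).

Step 2 — sample covariance matrix, S[i,j] = (1/(n-1)) · Σ_k (x_{k,i} - mean_i) · (x_{k,j} - mean_j), divisor n-1 = 5:
  S[X,X] = ((0)·(0) + (0)·(0) + (0)·(0) + (-1)·(-1) + (1)·(1) + (0)·(0)) / 5 = 2/5 = 0.4
  S[X,Y] = ((0)·(0.6667) + (0)·(1.6667) + (0)·(3.6667) + (-1)·(-4.3333) + (1)·(-2.3333) + (0)·(0.6667)) / 5 = 2/5 = 0.4
  S[Y,Y] = ((0.6667)·(0.6667) + (1.6667)·(1.6667) + (3.6667)·(3.6667) + (-4.3333)·(-4.3333) + (-2.3333)·(-2.3333) + (0.6667)·(0.6667)) / 5 = 41.3333/5 = 8.2667
  S = [[0.4, 0.4],
 [0.4, 8.2667]].

Step 3 — invert S. det(S) = 0.4·8.2667 - (0.4)² = 3.1467.
  S^{-1} = (1/det) · [[d, -b], [-b, a]] = [[2.6271, -0.1271],
 [-0.1271, 0.1271]].

Step 4 — quadratic form (x̄ - mu_0)^T · S^{-1} · (x̄ - mu_0):
  S^{-1} · (x̄ - mu_0) = (-2.7966, 0.2966),
  (x̄ - mu_0)^T · [...] = (-1)·(-2.7966) + (1.3333)·(0.2966) = 3.1921.

Step 5 — scale by n: T² = 6 · 3.1921 = 19.1525.

T² ≈ 19.1525


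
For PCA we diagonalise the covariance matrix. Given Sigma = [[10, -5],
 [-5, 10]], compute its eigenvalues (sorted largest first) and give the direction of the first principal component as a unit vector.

Step 1 — characteristic polynomial of 2×2 Sigma:
  det(Sigma - λI) = λ² - trace · λ + det = 0.
  trace = 10 + 10 = 20, det = 10·10 - (-5)² = 75.
Step 2 — discriminant:
  Δ = trace² - 4·det = 400 - 300 = 100.
Step 3 — eigenvalues:
  λ = (trace ± √Δ)/2 = (20 ± 10)/2,
  λ_1 = 15,  λ_2 = 5.

Step 4 — unit eigenvector for λ_1: solve (Sigma - λ_1 I)v = 0. First row:
  (10 - 15)·v_x + (-5)·v_y = 0, i.e. (-5)·v_x + (-5)·v_y = 0,
  so v ∝ (b, λ_1 - a) = (-5, 5); multiply by -1 so the first entry is positive: u = (5, -5).
  ||u|| = √((5)² + (-5)²) = √(50) ≈ 7.0711,
  v_1 = u/||u|| ≈ (0.7071, -0.7071) (||v_1|| = 1).

λ_1 = 15,  λ_2 = 5;  v_1 ≈ (0.7071, -0.7071)


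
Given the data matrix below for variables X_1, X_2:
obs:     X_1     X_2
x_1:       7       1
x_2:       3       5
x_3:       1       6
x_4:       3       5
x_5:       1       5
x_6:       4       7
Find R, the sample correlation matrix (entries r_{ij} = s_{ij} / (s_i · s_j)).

Step 1 — column means:
  mean(X_1) = (7 + 3 + 1 + 3 + 1 + 4) / 6 = 19/6 = 3.1667
  mean(X_2) = (1 + 5 + 6 + 5 + 5 + 7) / 6 = 29/6 = 4.8333

Step 2 — sample variances and covariances s[i,j] = (1/(n-1)) · Σ_k (x_{k,i} - mean_i) · (x_{k,j} - mean_j), with n-1 = 5:
  s[X_1,X_1] = ((3.8333)·(3.8333) + (-0.1667)·(-0.1667) + (-2.1667)·(-2.1667) + (-0.1667)·(-0.1667) + (-2.1667)·(-2.1667) + (0.8333)·(0.8333)) / 5 = 24.8333/5 = 4.9667
  s[X_1,X_2] = ((3.8333)·(-3.8333) + (-0.1667)·(0.1667) + (-2.1667)·(1.1667) + (-0.1667)·(0.1667) + (-2.1667)·(0.1667) + (0.8333)·(2.1667)) / 5 = -15.8333/5 = -3.1667
  s[X_2,X_2] = ((-3.8333)·(-3.8333) + (0.1667)·(0.1667) + (1.1667)·(1.1667) + (0.1667)·(0.1667) + (0.1667)·(0.1667) + (2.1667)·(2.1667)) / 5 = 20.8333/5 = 4.1667
  Sample standard deviations s_i = √(s[i,i]):
  s(X_1) = √(4.9667) = 2.2286
  s(X_2) = √(4.1667) = 2.0412

Step 3 — r_{ij} = s_{ij} / (s_i · s_j):
  r[X_1,X_1] = 1 (diagonal).
  r[X_1,X_2] = -3.1667 / (2.2286 · 2.0412) = -3.1667 / 4.5491 = -0.6961
  r[X_2,X_2] = 1 (diagonal).

R is symmetric with unit diagonal. Assembling:

R = [[1, -0.6961],
 [-0.6961, 1]]


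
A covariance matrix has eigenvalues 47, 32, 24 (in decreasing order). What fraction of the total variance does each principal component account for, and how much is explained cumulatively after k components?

Step 1 — total variance = trace(Sigma) = Σ λ_i = 47 + 32 + 24 = 103.

Step 2 — fraction explained by component i = λ_i / Σ λ:
  PC1: 47/103 = 0.4563
  PC2: 32/103 = 0.3107
  PC3: 24/103 = 0.233

Step 3 — cumulative fraction after k components = (λ_1 + ... + λ_k) / Σ λ:
  k = 1: 47/103 = 0.4563
  k = 2: (47 + 32)/103 = 79/103 = 0.767
  k = 3: (47 + 32 + 24)/103 = 103/103 = 1

Summary (fraction, with percent):

explained: PC1 0.4563 (45.63%), PC2 0.3107 (31.07%), PC3 0.233 (23.3%);  cumulative: 0.4563, 0.767, 1


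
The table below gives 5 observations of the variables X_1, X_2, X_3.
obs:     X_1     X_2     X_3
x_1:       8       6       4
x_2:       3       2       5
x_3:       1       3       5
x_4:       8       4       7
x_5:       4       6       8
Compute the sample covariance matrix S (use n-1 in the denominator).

Step 1 — column means:
  mean(X_1) = (8 + 3 + 1 + 8 + 4) / 5 = 24/5 = 4.8
  mean(X_2) = (6 + 2 + 3 + 4 + 6) / 5 = 21/5 = 4.2
  mean(X_3) = (4 + 5 + 5 + 7 + 8) / 5 = 29/5 = 5.8

Step 2 — sample covariance S[i,j] = (1/(n-1)) · Σ_k (x_{k,i} - mean_i) · (x_{k,j} - mean_j), with n-1 = 4.
  S[X_1,X_1] = ((3.2)·(3.2) + (-1.8)·(-1.8) + (-3.8)·(-3.8) + (3.2)·(3.2) + (-0.8)·(-0.8)) / 4 = 38.8/4 = 9.7
  S[X_1,X_2] = ((3.2)·(1.8) + (-1.8)·(-2.2) + (-3.8)·(-1.2) + (3.2)·(-0.2) + (-0.8)·(1.8)) / 4 = 12.2/4 = 3.05
  S[X_1,X_3] = ((3.2)·(-1.8) + (-1.8)·(-0.8) + (-3.8)·(-0.8) + (3.2)·(1.2) + (-0.8)·(2.2)) / 4 = 0.8/4 = 0.2
  S[X_2,X_2] = ((1.8)·(1.8) + (-2.2)·(-2.2) + (-1.2)·(-1.2) + (-0.2)·(-0.2) + (1.8)·(1.8)) / 4 = 12.8/4 = 3.2
  S[X_2,X_3] = ((1.8)·(-1.8) + (-2.2)·(-0.8) + (-1.2)·(-0.8) + (-0.2)·(1.2) + (1.8)·(2.2)) / 4 = 3.2/4 = 0.8
  S[X_3,X_3] = ((-1.8)·(-1.8) + (-0.8)·(-0.8) + (-0.8)·(-0.8) + (1.2)·(1.2) + (2.2)·(2.2)) / 4 = 10.8/4 = 2.7

S is symmetric (S[j,i] = S[i,j]). Assembling:

S = [[9.7, 3.05, 0.2],
 [3.05, 3.2, 0.8],
 [0.2, 0.8, 2.7]]


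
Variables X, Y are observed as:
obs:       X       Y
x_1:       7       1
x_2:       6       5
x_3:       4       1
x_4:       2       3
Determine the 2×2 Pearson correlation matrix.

Step 1 — column means:
  mean(X) = (7 + 6 + 4 + 2) / 4 = 19/4 = 4.75
  mean(Y) = (1 + 5 + 1 + 3) / 4 = 10/4 = 2.5

Step 2 — sample variances and covariances s[i,j] = (1/(n-1)) · Σ_k (x_{k,i} - mean_i) · (x_{k,j} - mean_j), with n-1 = 3:
  s[X,X] = ((2.25)·(2.25) + (1.25)·(1.25) + (-0.75)·(-0.75) + (-2.75)·(-2.75)) / 3 = 14.75/3 = 4.9167
  s[X,Y] = ((2.25)·(-1.5) + (1.25)·(2.5) + (-0.75)·(-1.5) + (-2.75)·(0.5)) / 3 = -0.5/3 = -0.1667
  s[Y,Y] = ((-1.5)·(-1.5) + (2.5)·(2.5) + (-1.5)·(-1.5) + (0.5)·(0.5)) / 3 = 11/3 = 3.6667
  Sample standard deviations s_i = √(s[i,i]):
  s(X) = √(4.9167) = 2.2174
  s(Y) = √(3.6667) = 1.9149

Step 3 — r_{ij} = s_{ij} / (s_i · s_j):
  r[X,X] = 1 (diagonal).
  r[X,Y] = -0.1667 / (2.2174 · 1.9149) = -0.1667 / 4.2459 = -0.0393
  r[Y,Y] = 1 (diagonal).

R is symmetric with unit diagonal. Assembling:

R = [[1, -0.0393],
 [-0.0393, 1]]


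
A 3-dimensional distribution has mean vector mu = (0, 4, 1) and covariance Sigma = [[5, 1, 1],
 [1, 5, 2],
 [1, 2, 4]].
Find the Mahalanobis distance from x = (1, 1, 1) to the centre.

Step 1 — centre the observation: (x - mu) = (1, -3, 0).

Step 2 — invert Sigma (cofactor / det for 3×3, or solve directly):
  Sigma^{-1} = [[0.2133, -0.0267, -0.04],
 [-0.0267, 0.2533, -0.12],
 [-0.04, -0.12, 0.32]].

Step 3 — form the quadratic (x - mu)^T · Sigma^{-1} · (x - mu):
  Sigma^{-1} · (x - mu) = (0.2933, -0.7867, 0.32).
  (x - mu)^T · [Sigma^{-1} · (x - mu)] = (1)·(0.2933) + (-3)·(-0.7867) + (0)·(0.32) = 2.6533.

Step 4 — take square root: d = √(2.6533) ≈ 1.6289.

d(x, mu) = √(2.6533) ≈ 1.6289


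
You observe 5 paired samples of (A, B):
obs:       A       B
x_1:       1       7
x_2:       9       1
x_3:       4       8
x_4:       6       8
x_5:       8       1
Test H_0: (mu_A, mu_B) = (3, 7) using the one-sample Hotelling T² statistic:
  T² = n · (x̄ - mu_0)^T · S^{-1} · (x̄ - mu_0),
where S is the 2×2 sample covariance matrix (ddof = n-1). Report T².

Step 1 — sample mean vector:
  mean(A) = (1 + 9 + 4 + 6 + 8) / 5 = 28/5 = 5.6
  mean(B) = (7 + 1 + 8 + 8 + 1) / 5 = 25/5 = 5
  x̄ = (5.6, 5),  deviation x̄ - mu_0 = (5.6, 5) - (3, 7) = (2.6, -2).

Step 2 — sample covariance matrix, S[i,j] = (1/(n-1)) · Σ_k (x_{k,i} - mean_i) · (x_{k,j} - mean_j), divisor n-1 = 4:
  S[A,A] = ((-4.6)·(-4.6) + (3.4)·(3.4) + (-1.6)·(-1.6) + (0.4)·(0.4) + (2.4)·(2.4)) / 4 = 41.2/4 = 10.3
  S[A,B] = ((-4.6)·(2) + (3.4)·(-4) + (-1.6)·(3) + (0.4)·(3) + (2.4)·(-4)) / 4 = -36/4 = -9
  S[B,B] = ((2)·(2) + (-4)·(-4) + (3)·(3) + (3)·(3) + (-4)·(-4)) / 4 = 54/4 = 13.5
  S = [[10.3, -9],
 [-9, 13.5]].

Step 3 — invert S. det(S) = 10.3·13.5 - (-9)² = 58.05.
  S^{-1} = (1/det) · [[d, -b], [-b, a]] = [[0.2326, 0.155],
 [0.155, 0.1774]].

Step 4 — quadratic form (x̄ - mu_0)^T · S^{-1} · (x̄ - mu_0):
  S^{-1} · (x̄ - mu_0) = (0.2946, 0.0482),
  (x̄ - mu_0)^T · [...] = (2.6)·(0.2946) + (-2)·(0.0482) = 0.6694.

Step 5 — scale by n: T² = 5 · 0.6694 = 3.3471.

T² ≈ 3.3471


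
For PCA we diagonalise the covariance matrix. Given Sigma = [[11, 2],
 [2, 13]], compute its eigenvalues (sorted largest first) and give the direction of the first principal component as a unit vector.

Step 1 — characteristic polynomial of 2×2 Sigma:
  det(Sigma - λI) = λ² - trace · λ + det = 0.
  trace = 11 + 13 = 24, det = 11·13 - (2)² = 139.
Step 2 — discriminant:
  Δ = trace² - 4·det = 576 - 556 = 20.
Step 3 — eigenvalues:
  λ = (trace ± √Δ)/2 = (24 ± 4.4721)/2,
  λ_1 = 14.2361,  λ_2 = 9.7639.

Step 4 — unit eigenvector for λ_1: solve (Sigma - λ_1 I)v = 0. First row:
  (11 - 14.2361)·v_x + (2)·v_y = 0, i.e. (-3.2361)·v_x + (2)·v_y = 0,
  so v ∝ (b, λ_1 - a) = (2, 3.2361) = u.
  ||u|| = √((2)² + (3.2361)²) = √(14.4721) ≈ 3.8042,
  v_1 = u/||u|| ≈ (0.5257, 0.8507) (||v_1|| = 1).

λ_1 = 14.2361,  λ_2 = 9.7639;  v_1 ≈ (0.5257, 0.8507)


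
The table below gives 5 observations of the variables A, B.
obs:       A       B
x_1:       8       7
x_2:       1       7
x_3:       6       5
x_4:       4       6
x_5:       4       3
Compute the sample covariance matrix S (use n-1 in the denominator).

Step 1 — column means:
  mean(A) = (8 + 1 + 6 + 4 + 4) / 5 = 23/5 = 4.6
  mean(B) = (7 + 7 + 5 + 6 + 3) / 5 = 28/5 = 5.6

Step 2 — sample covariance S[i,j] = (1/(n-1)) · Σ_k (x_{k,i} - mean_i) · (x_{k,j} - mean_j), with n-1 = 4.
  S[A,A] = ((3.4)·(3.4) + (-3.6)·(-3.6) + (1.4)·(1.4) + (-0.6)·(-0.6) + (-0.6)·(-0.6)) / 4 = 27.2/4 = 6.8
  S[A,B] = ((3.4)·(1.4) + (-3.6)·(1.4) + (1.4)·(-0.6) + (-0.6)·(0.4) + (-0.6)·(-2.6)) / 4 = 0.2/4 = 0.05
  S[B,B] = ((1.4)·(1.4) + (1.4)·(1.4) + (-0.6)·(-0.6) + (0.4)·(0.4) + (-2.6)·(-2.6)) / 4 = 11.2/4 = 2.8

S is symmetric (S[j,i] = S[i,j]). Assembling:

S = [[6.8, 0.05],
 [0.05, 2.8]]
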